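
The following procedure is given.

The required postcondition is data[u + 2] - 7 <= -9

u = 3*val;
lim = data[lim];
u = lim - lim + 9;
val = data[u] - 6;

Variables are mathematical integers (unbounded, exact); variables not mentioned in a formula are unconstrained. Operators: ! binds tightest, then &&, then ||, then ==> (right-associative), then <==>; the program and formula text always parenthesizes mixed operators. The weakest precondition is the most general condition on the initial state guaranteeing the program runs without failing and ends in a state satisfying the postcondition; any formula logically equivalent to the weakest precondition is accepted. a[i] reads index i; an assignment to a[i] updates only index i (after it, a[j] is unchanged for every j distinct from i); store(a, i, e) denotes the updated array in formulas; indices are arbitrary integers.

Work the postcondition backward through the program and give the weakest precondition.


Working backward. After the program, the postcondition data[u + 2] - 7 <= -9 must hold; in canonical form it is data[u + 2] <= -2.
Before val := data[u] - 6: data[u + 2] <= -2
Before u := lim - lim + 9: data[11] <= -2
Before lim := data[lim]: data[11] <= -2
Before u := 3*val: data[11] <= -2
Answer: WP = data[11] <= -2


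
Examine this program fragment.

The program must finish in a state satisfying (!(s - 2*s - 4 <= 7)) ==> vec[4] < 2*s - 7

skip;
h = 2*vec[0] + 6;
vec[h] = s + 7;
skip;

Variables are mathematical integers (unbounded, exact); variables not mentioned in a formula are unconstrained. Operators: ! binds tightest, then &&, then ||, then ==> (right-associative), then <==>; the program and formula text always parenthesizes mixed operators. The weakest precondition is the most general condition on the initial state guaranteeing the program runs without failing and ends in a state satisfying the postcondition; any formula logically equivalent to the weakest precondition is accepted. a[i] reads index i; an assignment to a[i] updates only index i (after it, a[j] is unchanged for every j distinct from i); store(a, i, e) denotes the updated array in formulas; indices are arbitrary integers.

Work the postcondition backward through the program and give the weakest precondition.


Working backward. After the program, the postcondition (!(s - 2*s - 4 <= 7)) ==> vec[4] < 2*s - 7 must hold; in canonical form it is (!(s >= -11)) ==> vec[4] < 2*s - 7.
Before skip: (!(s >= -11)) ==> vec[4] < 2*s - 7
Before vec[h] := s + 7: (!(s >= -11)) ==> store(vec, h, s + 7)[4] < 2*s - 7
Before h := 2*vec[0] + 6: (!(s >= -11)) ==> store(vec, 2*vec[0] + 6, s + 7)[4] < 2*s - 7
Before skip: (!(s >= -11)) ==> store(vec, 2*vec[0] + 6, s + 7)[4] < 2*s - 7
Answer: WP = (!(s >= -11)) ==> store(vec, 2*vec[0] + 6, s + 7)[4] < 2*s - 7


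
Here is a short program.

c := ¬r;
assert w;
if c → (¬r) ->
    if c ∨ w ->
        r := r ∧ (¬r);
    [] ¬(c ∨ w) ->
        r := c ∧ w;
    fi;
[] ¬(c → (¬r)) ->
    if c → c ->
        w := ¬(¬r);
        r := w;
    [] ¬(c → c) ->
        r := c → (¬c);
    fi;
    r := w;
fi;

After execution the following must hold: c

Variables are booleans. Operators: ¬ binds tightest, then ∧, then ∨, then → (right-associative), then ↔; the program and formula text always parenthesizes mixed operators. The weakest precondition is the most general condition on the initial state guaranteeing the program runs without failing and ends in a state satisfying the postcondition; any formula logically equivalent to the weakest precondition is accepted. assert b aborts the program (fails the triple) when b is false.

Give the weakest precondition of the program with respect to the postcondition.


Working backward. After the program, c must hold.
Then branch requires ((c ∨ w) → c) ∧ ((¬(c ∨ w)) → c); else branch requires c.
Before the if: ((c → (¬r)) → (((c ∨ w) → c) ∧ ((¬(c ∨ w)) → c))) ∧ ((¬(c → (¬r))) → c)
Before assert w: w ∧ ((c → (¬r)) → (((c ∨ w) → c) ∧ ((¬(c ∨ w)) → c))) ∧ ((¬(c → (¬r))) → c)
Before c := ¬r: w ∧ (((¬r) ∨ w) → (¬r)) ∧ ((¬((¬r) ∨ w)) → (¬r))
Answer: WP = w ∧ (((¬r) ∨ w) → (¬r)) ∧ ((¬((¬r) ∨ w)) → (¬r))


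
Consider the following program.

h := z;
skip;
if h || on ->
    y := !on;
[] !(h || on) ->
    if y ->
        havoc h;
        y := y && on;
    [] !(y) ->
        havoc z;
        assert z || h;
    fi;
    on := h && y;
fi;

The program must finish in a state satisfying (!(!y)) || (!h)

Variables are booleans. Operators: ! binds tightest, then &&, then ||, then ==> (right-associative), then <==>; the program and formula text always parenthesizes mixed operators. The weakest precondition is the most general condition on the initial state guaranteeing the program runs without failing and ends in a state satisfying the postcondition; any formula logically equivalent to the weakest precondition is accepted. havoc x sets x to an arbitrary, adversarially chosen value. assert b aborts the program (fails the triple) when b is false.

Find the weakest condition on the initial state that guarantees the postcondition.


Working backward. After the program, the postcondition (!(!y)) || (!h) must hold; in canonical form it is y || (!h).
Then branch requires (!on) || (!h); else branch requires (y ==> (y && on)) && ((!y) ==> ((y || (!h)) && h)).
Before the if: ((h || on) ==> ((!on) || (!h))) && ((!(h || on)) ==> ((y ==> (y && on)) && ((!y) ==> ((y || (!h)) && h))))
Before skip: ((h || on) ==> ((!on) || (!h))) && ((!(h || on)) ==> ((y ==> (y && on)) && ((!y) ==> ((y || (!h)) && h))))
Before h := z: ((z || on) ==> ((!on) || (!z))) && ((!(z || on)) ==> ((y ==> (y && on)) && ((!y) ==> ((y || (!z)) && z))))
Answer: WP = ((z || on) ==> ((!on) || (!z))) && ((!(z || on)) ==> ((y ==> (y && on)) && ((!y) ==> ((y || (!z)) && z))))


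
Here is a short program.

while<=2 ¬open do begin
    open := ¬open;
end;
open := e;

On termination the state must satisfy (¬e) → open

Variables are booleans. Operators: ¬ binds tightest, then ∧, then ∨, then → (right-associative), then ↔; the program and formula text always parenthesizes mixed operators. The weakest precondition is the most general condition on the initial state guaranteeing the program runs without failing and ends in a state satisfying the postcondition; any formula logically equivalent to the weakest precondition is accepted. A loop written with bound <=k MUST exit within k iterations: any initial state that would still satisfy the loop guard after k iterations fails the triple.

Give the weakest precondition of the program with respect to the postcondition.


Working backward. After the program, (¬e) → open must hold.
Before open := e: (¬e) → e
Before the loop (bound <=2), unroll the exhaustion recursion (WP_0 = exit-now case; WP_j = one more guarded iteration, up to j = 2):
  WP_0: open ∧ ((¬e) → e)
  WP_1: ((¬open) → ((¬open) ∧ ((¬e) → e))) ∧ (open → ((¬e) → e))
  WP_2: ((¬open) → ((open → (open ∧ ((¬e) → e))) ∧ ((¬open) → ((¬e) → e)))) ∧ (open → ((¬e) → e))
So before the loop: ((¬open) → ((open → (open ∧ ((¬e) → e))) ∧ ((¬open) → ((¬e) → e)))) ∧ (open → ((¬e) → e))
Answer: WP = ((¬open) → ((open → (open ∧ ((¬e) → e))) ∧ ((¬open) → ((¬e) → e)))) ∧ (open → ((¬e) → e))


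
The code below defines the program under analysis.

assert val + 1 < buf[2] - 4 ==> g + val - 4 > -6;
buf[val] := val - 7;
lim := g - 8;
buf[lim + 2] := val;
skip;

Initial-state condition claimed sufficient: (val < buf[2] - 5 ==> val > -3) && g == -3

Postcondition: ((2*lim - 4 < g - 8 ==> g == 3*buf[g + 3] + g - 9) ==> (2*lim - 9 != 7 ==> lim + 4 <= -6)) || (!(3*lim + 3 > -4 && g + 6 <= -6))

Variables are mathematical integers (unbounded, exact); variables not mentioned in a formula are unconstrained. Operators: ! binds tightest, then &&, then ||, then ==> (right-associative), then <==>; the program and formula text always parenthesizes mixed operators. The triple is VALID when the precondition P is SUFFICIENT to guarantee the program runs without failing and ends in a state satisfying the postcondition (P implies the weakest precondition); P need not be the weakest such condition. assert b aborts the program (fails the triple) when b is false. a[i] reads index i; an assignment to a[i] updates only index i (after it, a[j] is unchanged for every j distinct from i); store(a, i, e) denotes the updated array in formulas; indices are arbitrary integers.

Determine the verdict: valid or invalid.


Working backward. After the program, the postcondition ((2*lim - 4 < g - 8 ==> g == 3*buf[g + 3] + g - 9) ==> (2*lim - 9 != 7 ==> lim + 4 <= -6)) || (!(3*lim + 3 > -4 && g + 6 <= -6)) must hold; in canonical form it is ((2*lim < g - 4 ==> 3*buf[g + 3] == 9) ==> (2*lim != 16 ==> lim <= -10)) || (!(3*lim > -7 && g <= -12)).
Before skip: ((2*lim < g - 4 ==> 3*buf[g + 3] == 9) ==> (2*lim != 16 ==> lim <= -10)) || (!(3*lim > -7 && g <= -12))
Before buf[lim + 2] := val: ((2*lim < g - 4 ==> 3*store(buf, lim + 2, val)[g + 3] == 9) ==> (2*lim != 16 ==> lim <= -10)) || (!(3*lim > -7 && g <= -12))
Before lim := g - 8: ((g < 12 ==> 3*store(buf, g - 6, val)[g + 3] == 9) ==> (2*g != 32 ==> g <= -2)) || (!(3*g > 17 && g <= -12))
Before buf[val] := val - 7: ((g < 12 ==> 3*store(store(buf, val, val - 7), g - 6, val)[g + 3] == 9) ==> (2*g != 32 ==> g <= -2)) || (!(3*g > 17 && g <= -12))
Before assert val + 1 < buf[2] - 4 ==> g + val - 4 > -6: (val < buf[2] - 5 ==> g + val > -2) && (((g < 12 ==> 3*store(store(buf, val, val - 7), g - 6, val)[g + 3] == 9) ==> (2*g != 32 ==> g <= -2)) || (!(3*g > 17 && g <= -12)))
The weakest precondition is (val < buf[2] - 5 ==> g + val > -2) && (((g < 12 ==> 3*store(store(buf, val, val - 7), g - 6, val)[g + 3] == 9) ==> (2*g != 32 ==> g <= -2)) || (!(3*g > 17 && g <= -12))).
Check whether (val < buf[2] - 5 ==> val > -3) && g == -3 implies it.
Countermodel: at the initial state buf = {[-9] = 6, [0] = 6, [2] = 6, elsewhere 6}, g = -3, val = 0, the precondition holds but the weakest precondition fails.
Answer: invalid


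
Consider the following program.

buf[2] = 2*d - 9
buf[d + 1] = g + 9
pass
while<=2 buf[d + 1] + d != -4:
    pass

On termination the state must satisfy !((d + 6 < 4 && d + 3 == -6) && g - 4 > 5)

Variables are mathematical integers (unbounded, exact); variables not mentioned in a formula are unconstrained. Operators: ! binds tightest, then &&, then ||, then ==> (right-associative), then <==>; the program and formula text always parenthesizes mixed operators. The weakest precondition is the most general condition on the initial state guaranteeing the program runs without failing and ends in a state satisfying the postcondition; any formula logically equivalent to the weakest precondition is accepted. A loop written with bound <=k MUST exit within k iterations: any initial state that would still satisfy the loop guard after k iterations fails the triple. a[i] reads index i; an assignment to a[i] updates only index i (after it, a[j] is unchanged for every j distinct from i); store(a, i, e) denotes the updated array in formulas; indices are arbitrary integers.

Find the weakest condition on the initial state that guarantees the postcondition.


Working backward. After the program, the postcondition !((d + 6 < 4 && d + 3 == -6) && g - 4 > 5) must hold; in canonical form it is !(d < -2 && d == -9 && g > 9).
Before the loop (bound <=2), unroll the exhaustion recursion (WP_0 = exit-now case; WP_j = one more guarded iteration, up to j = 2):
  WP_0: (!(buf[d + 1] + d != -4)) && (!(d < -2 && d == -9 && g > 9))
  WP_1: (buf[d + 1] + d != -4 ==> ((!(buf[d + 1] + d != -4)) && (!(d < -2 && d == -9 && g > 9)))) && ((!(buf[d + 1] + d != -4)) ==> (!(d < -2 && d == -9 && g > 9)))
  WP_2: (buf[d + 1] + d != -4 ==> ((buf[d + 1] + d != -4 ==> ((!(buf[d + 1] + d != -4)) && (!(d < -2 && d == -9 && g > 9)))) && ((!(buf[d + 1] + d != -4)) ==> (!(d < -2 && d == -9 && g > 9))))) && ((!(buf[d + 1] + d != -4)) ==> (!(d < -2 && d == -9 && g > 9)))
So before the loop: (buf[d + 1] + d != -4 ==> ((buf[d + 1] + d != -4 ==> ((!(buf[d + 1] + d != -4)) && (!(d < -2 && d == -9 && g > 9)))) && ((!(buf[d + 1] + d != -4)) ==> (!(d < -2 && d == -9 && g > 9))))) && ((!(buf[d + 1] + d != -4)) ==> (!(d < -2 && d == -9 && g > 9)))
Before skip: (buf[d + 1] + d != -4 ==> ((buf[d + 1] + d != -4 ==> ((!(buf[d + 1] + d != -4)) && (!(d < -2 && d == -9 && g > 9)))) && ((!(buf[d + 1] + d != -4)) ==> (!(d < -2 && d == -9 && g > 9))))) && ((!(buf[d + 1] + d != -4)) ==> (!(d < -2 && d == -9 && g > 9)))
Before buf[d + 1] := g + 9: (store(buf, d + 1, g + 9)[d + 1] + d != -4 ==> ((store(buf, d + 1, g + 9)[d + 1] + d != -4 ==> ((!(store(buf, d + 1, g + 9)[d + 1] + d != -4)) && (!(d < -2 && d == -9 && g > 9)))) && ((!(store(buf, d + 1, g + 9)[d + 1] + d != -4)) ==> (!(d < -2 && d == -9 && g > 9))))) && ((!(store(buf, d + 1, g + 9)[d + 1] + d != -4)) ==> (!(d < -2 && d == -9 && g > 9)))
Before buf[2] := 2*d - 9: (store(store(buf, 2, 2*d - 9), d + 1, g + 9)[d + 1] + d != -4 ==> ((store(store(buf, 2, 2*d - 9), d + 1, g + 9)[d + 1] + d != -4 ==> ((!(store(store(buf, 2, 2*d - 9), d + 1, g + 9)[d + 1] + d != -4)) && (!(d < -2 && d == -9 && g > 9)))) && ((!(store(store(buf, 2, 2*d - 9), d + 1, g + 9)[d + 1] + d != -4)) ==> (!(d < -2 && d == -9 && g > 9))))) && ((!(store(store(buf, 2, 2*d - 9), d + 1, g + 9)[d + 1] + d != -4)) ==> (!(d < -2 && d == -9 && g > 9)))
Answer: WP = (store(store(buf, 2, 2*d - 9), d + 1, g + 9)[d + 1] + d != -4 ==> ((store(store(buf, 2, 2*d - 9), d + 1, g + 9)[d + 1] + d != -4 ==> ((!(store(store(buf, 2, 2*d - 9), d + 1, g + 9)[d + 1] + d != -4)) && (!(d < -2 && d == -9 && g > 9)))) && ((!(store(store(buf, 2, 2*d - 9), d + 1, g + 9)[d + 1] + d != -4)) ==> (!(d < -2 && d == -9 && g > 9))))) && ((!(store(store(buf, 2, 2*d - 9), d + 1, g + 9)[d + 1] + d != -4)) ==> (!(d < -2 && d == -9 && g > 9)))


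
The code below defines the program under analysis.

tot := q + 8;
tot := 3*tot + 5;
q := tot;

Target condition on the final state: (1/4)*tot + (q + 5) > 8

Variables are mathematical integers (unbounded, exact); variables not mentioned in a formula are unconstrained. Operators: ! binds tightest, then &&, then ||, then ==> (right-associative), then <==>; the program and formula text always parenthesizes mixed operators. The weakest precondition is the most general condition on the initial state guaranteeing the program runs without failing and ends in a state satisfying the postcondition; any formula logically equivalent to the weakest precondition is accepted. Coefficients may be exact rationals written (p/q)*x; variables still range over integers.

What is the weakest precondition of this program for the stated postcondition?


Working backward. After the program, the postcondition (1/4)*tot + (q + 5) > 8 must hold; in canonical form it is q + (1/4)*tot > 3.
Before q := tot: (5/4)*tot > 3
Before tot := 3*tot + 5: (15/4)*tot > -13/4
Before tot := q + 8: (15/4)*q > -133/4
Answer: WP = (15/4)*q > -133/4


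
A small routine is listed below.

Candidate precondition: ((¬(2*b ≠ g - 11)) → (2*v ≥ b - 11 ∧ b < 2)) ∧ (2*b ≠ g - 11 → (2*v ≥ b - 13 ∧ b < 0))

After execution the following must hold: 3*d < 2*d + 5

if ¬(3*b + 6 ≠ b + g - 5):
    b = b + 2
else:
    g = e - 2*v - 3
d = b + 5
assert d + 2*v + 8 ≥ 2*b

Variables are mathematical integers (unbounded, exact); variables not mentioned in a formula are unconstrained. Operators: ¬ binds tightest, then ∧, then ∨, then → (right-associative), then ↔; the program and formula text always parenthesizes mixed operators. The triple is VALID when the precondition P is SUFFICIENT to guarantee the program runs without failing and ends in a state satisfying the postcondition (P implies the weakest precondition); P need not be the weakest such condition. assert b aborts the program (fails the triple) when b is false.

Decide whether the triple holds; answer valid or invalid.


Working backward. After the program, the postcondition 3*d < 2*d + 5 must hold; in canonical form it is d < 5.
Before assert d + 2*v + 8 ≥ 2*b: d + 2*v ≥ 2*b - 8 ∧ d < 5
Before d := b + 5: 2*v ≥ b - 13 ∧ b < 0
Then branch requires 2*v ≥ b - 11 ∧ b < -2; else branch requires 2*v ≥ b - 13 ∧ b < 0.
Before the if: ((¬(2*b ≠ g - 11)) → (2*v ≥ b - 11 ∧ b < -2)) ∧ (2*b ≠ g - 11 → (2*v ≥ b - 13 ∧ b < 0))
The weakest precondition is ((¬(2*b ≠ g - 11)) → (2*v ≥ b - 11 ∧ b < -2)) ∧ (2*b ≠ g - 11 → (2*v ≥ b - 13 ∧ b < 0)).
Check whether ((¬(2*b ≠ g - 11)) → (2*v ≥ b - 11 ∧ b < 2)) ∧ (2*b ≠ g - 11 → (2*v ≥ b - 13 ∧ b < 0)) implies it.
Countermodel: at the initial state b = 0, g = 11, v = 0, the precondition holds but the weakest precondition fails.
Answer: invalid


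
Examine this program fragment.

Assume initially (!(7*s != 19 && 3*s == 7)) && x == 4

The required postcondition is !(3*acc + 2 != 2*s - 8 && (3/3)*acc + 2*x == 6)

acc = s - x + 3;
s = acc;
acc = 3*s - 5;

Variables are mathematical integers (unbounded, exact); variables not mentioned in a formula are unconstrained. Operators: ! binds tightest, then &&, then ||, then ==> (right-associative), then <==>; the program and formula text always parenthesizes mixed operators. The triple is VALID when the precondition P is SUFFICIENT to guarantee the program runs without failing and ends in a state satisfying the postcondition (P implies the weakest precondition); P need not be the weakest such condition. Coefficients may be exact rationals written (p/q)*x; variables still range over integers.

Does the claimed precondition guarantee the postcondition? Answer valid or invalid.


Working backward. After the program, the postcondition !(3*acc + 2 != 2*s - 8 && (3/3)*acc + 2*x == 6) must hold; in canonical form it is !(3*acc != 2*s - 10 && acc + 2*x == 6).
Before acc := 3*s - 5: !(7*s != 5 && 3*s + 2*x == 11)
Before s := acc: !(7*acc != 5 && 3*acc + 2*x == 11)
Before acc := s - x + 3: !(7*s != 7*x - 16 && 3*s == x + 2)
The weakest precondition is !(7*s != 7*x - 16 && 3*s == x + 2).
Check whether (!(7*s != 19 && 3*s == 7)) && x == 4 implies it.
Countermodel: at the initial state s = 2, x = 4, the precondition holds but the weakest precondition fails.
Answer: invalid


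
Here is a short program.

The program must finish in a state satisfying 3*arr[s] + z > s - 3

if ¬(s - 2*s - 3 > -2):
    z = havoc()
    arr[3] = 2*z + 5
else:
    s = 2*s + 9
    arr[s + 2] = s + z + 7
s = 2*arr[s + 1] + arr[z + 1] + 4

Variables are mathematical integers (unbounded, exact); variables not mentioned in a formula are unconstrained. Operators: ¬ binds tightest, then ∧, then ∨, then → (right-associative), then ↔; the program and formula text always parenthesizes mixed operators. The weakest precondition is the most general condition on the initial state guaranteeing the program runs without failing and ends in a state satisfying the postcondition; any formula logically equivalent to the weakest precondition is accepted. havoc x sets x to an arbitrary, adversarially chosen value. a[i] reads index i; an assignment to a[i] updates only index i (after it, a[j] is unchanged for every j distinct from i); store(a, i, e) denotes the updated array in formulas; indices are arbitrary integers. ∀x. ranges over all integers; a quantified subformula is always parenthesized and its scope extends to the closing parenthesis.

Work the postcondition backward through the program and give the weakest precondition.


Working backward. After the program, 3*arr[s] + z > s - 3 must hold.
Before s := 2*arr[s + 1] + arr[z + 1] + 4: 3*arr[2*arr[s + 1] + arr[z + 1] + 4] + z > 2*arr[s + 1] + arr[z + 1] + 1
Then branch requires ∀z_1. 3*store(arr, 3, 2*z_1 + 5)[2*store(arr, 3, 2*z_1 + 5)[s + 1] + store(arr, 3, 2*z_1 + 5)[z_1 + 1] + 4] + z_1 > 2*store(arr, 3, 2*z_1 + 5)[s + 1] + store(arr, 3, 2*z_1 + 5)[z_1 + 1] + 1; else branch requires 3*store(arr, 2*s + 11, 2*s + z + 16)[2*store(arr, 2*s + 11, 2*s + z + 16)[2*s + 10] + store(arr, 2*s + 11, 2*s + z + 16)[z + 1] + 4] + z > 2*store(arr, 2*s + 11, 2*s + z + 16)[2*s + 10] + store(arr, 2*s + 11, 2*s + z + 16)[z + 1] + 1.
Before the if: ((¬(s < -1)) → (∀z_1. 3*store(arr, 3, 2*z_1 + 5)[2*store(arr, 3, 2*z_1 + 5)[s + 1] + store(arr, 3, 2*z_1 + 5)[z_1 + 1] + 4] + z_1 > 2*store(arr, 3, 2*z_1 + 5)[s + 1] + store(arr, 3, 2*z_1 + 5)[z_1 + 1] + 1)) ∧ (s < -1 → 3*store(arr, 2*s + 11, 2*s + z + 16)[2*store(arr, 2*s + 11, 2*s + z + 16)[2*s + 10] + store(arr, 2*s + 11, 2*s + z + 16)[z + 1] + 4] + z > 2*store(arr, 2*s + 11, 2*s + z + 16)[2*s + 10] + store(arr, 2*s + 11, 2*s + z + 16)[z + 1] + 1)
Answer: WP = ((¬(s < -1)) → (∀z_1. 3*store(arr, 3, 2*z_1 + 5)[2*store(arr, 3, 2*z_1 + 5)[s + 1] + store(arr, 3, 2*z_1 + 5)[z_1 + 1] + 4] + z_1 > 2*store(arr, 3, 2*z_1 + 5)[s + 1] + store(arr, 3, 2*z_1 + 5)[z_1 + 1] + 1)) ∧ (s < -1 → 3*store(arr, 2*s + 11, 2*s + z + 16)[2*store(arr, 2*s + 11, 2*s + z + 16)[2*s + 10] + store(arr, 2*s + 11, 2*s + z + 16)[z + 1] + 4] + z > 2*store(arr, 2*s + 11, 2*s + z + 16)[2*s + 10] + store(arr, 2*s + 11, 2*s + z + 16)[z + 1] + 1)


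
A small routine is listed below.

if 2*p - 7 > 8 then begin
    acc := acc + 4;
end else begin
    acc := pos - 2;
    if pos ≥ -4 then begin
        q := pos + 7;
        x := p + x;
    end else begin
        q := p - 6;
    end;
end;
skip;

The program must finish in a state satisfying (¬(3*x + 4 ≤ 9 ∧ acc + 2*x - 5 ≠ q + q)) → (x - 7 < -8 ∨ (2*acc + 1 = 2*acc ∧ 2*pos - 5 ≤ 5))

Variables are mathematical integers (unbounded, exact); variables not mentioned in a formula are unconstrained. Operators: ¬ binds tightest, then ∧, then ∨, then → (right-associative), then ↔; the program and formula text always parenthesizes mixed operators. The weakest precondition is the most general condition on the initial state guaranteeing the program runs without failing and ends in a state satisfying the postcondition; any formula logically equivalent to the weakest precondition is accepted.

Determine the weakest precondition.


Working backward. After the program, the postcondition (¬(3*x + 4 ≤ 9 ∧ acc + 2*x - 5 ≠ q + q)) → (x - 7 < -8 ∨ (2*acc + 1 = 2*acc ∧ 2*pos - 5 ≤ 5)) must hold; in canonical form it is (¬(3*x ≤ 5 ∧ acc + 2*x ≠ 2*q + 5)) → x < -1.
Before skip: (¬(3*x ≤ 5 ∧ acc + 2*x ≠ 2*q + 5)) → x < -1
Then branch requires (¬(3*x ≤ 5 ∧ acc + 2*x ≠ 2*q + 1)) → x < -1; else branch requires (pos ≥ -4 → ((¬(3*p + 3*x ≤ 5 ∧ 2*p + 2*x ≠ pos + 21)) → p + x < -1)) ∧ ((¬(pos ≥ -4)) → ((¬(3*x ≤ 5 ∧ pos + 2*x ≠ 2*p - 5)) → x < -1)).
Before the if: (2*p > 15 → ((¬(3*x ≤ 5 ∧ acc + 2*x ≠ 2*q + 1)) → x < -1)) ∧ ((¬(2*p > 15)) → ((pos ≥ -4 → ((¬(3*p + 3*x ≤ 5 ∧ 2*p + 2*x ≠ pos + 21)) → p + x < -1)) ∧ ((¬(pos ≥ -4)) → ((¬(3*x ≤ 5 ∧ pos + 2*x ≠ 2*p - 5)) → x < -1))))
Answer: WP = (2*p > 15 → ((¬(3*x ≤ 5 ∧ acc + 2*x ≠ 2*q + 1)) → x < -1)) ∧ ((¬(2*p > 15)) → ((pos ≥ -4 → ((¬(3*p + 3*x ≤ 5 ∧ 2*p + 2*x ≠ pos + 21)) → p + x < -1)) ∧ ((¬(pos ≥ -4)) → ((¬(3*x ≤ 5 ∧ pos + 2*x ≠ 2*p - 5)) → x < -1))))


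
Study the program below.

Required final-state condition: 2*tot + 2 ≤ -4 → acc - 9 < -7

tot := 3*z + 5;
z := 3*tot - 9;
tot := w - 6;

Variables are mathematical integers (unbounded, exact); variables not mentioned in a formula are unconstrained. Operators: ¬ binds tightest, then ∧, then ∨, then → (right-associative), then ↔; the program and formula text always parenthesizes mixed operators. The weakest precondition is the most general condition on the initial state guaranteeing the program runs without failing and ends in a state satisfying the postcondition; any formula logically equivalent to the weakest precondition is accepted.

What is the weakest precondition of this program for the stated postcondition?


Working backward. After the program, the postcondition 2*tot + 2 ≤ -4 → acc - 9 < -7 must hold; in canonical form it is 2*tot ≤ -6 → acc < 2.
Before tot := w - 6: 2*w ≤ 6 → acc < 2
Before z := 3*tot - 9: 2*w ≤ 6 → acc < 2
Before tot := 3*z + 5: 2*w ≤ 6 → acc < 2
Answer: WP = 2*w ≤ 6 → acc < 2


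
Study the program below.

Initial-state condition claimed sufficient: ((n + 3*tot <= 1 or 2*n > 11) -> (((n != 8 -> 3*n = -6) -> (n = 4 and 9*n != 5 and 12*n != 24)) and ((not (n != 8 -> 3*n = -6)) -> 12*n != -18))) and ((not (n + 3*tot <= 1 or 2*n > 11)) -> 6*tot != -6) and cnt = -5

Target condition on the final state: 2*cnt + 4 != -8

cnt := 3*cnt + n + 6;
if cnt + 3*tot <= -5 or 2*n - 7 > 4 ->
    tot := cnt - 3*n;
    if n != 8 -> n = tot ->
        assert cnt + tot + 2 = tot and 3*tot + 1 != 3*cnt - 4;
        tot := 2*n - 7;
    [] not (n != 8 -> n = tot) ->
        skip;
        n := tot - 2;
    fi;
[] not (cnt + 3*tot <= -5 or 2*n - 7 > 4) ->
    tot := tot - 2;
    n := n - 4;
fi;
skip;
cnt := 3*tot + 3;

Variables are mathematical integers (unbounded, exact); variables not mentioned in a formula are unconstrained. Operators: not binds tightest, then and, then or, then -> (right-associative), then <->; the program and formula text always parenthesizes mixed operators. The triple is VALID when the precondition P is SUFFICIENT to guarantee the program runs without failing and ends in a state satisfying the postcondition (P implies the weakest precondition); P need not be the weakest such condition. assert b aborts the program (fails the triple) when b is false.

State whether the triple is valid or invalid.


Working backward. After the program, the postcondition 2*cnt + 4 != -8 must hold; in canonical form it is 2*cnt != -12.
Before cnt := 3*tot + 3: 6*tot != -18
Before skip: 6*tot != -18
Then branch requires ((n != 8 -> 4*n = cnt) -> (cnt = -2 and 9*n != 5 and 12*n != 24)) and ((not (n != 8 -> 4*n = cnt)) -> 6*cnt != 18*n - 18); else branch requires 6*tot != -6.
Before the if: ((cnt + 3*tot <= -5 or 2*n > 11) -> (((n != 8 -> 4*n = cnt) -> (cnt = -2 and 9*n != 5 and 12*n != 24)) and ((not (n != 8 -> 4*n = cnt)) -> 6*cnt != 18*n - 18))) and ((not (cnt + 3*tot <= -5 or 2*n > 11)) -> 6*tot != -6)
Before cnt := 3*cnt + n + 6: ((3*cnt + n + 3*tot <= -11 or 2*n > 11) -> (((n != 8 -> 3*n = 3*cnt + 6) -> (3*cnt + n = -8 and 9*n != 5 and 12*n != 24)) and ((not (n != 8 -> 3*n = 3*cnt + 6)) -> 18*cnt != 12*n - 54))) and ((not (3*cnt + n + 3*tot <= -11 or 2*n > 11)) -> 6*tot != -6)
The weakest precondition is ((3*cnt + n + 3*tot <= -11 or 2*n > 11) -> (((n != 8 -> 3*n = 3*cnt + 6) -> (3*cnt + n = -8 and 9*n != 5 and 12*n != 24)) and ((not (n != 8 -> 3*n = 3*cnt + 6)) -> 18*cnt != 12*n - 54))) and ((not (3*cnt + n + 3*tot <= -11 or 2*n > 11)) -> 6*tot != -6).
Check whether ((n + 3*tot <= 1 or 2*n > 11) -> (((n != 8 -> 3*n = -6) -> (n = 4 and 9*n != 5 and 12*n != 24)) and ((not (n != 8 -> 3*n = -6)) -> 12*n != -18))) and ((not (n + 3*tot <= 1 or 2*n > 11)) -> 6*tot != -6) and cnt = -5 implies it.
Countermodel: at the initial state cnt = -5, n = -3, tot = 2, the precondition holds but the weakest precondition fails.
Answer: invalid


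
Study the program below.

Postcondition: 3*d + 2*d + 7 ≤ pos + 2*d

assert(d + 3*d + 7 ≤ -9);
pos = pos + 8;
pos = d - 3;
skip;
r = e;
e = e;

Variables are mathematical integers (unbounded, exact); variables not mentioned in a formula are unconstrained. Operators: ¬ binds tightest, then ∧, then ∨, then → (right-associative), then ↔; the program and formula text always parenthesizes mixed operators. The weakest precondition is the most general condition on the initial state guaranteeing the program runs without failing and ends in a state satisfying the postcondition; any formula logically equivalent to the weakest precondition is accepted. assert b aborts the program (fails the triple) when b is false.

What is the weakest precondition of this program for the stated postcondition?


Working backward. After the program, the postcondition 3*d + 2*d + 7 ≤ pos + 2*d must hold; in canonical form it is 3*d ≤ pos - 7.
Before e := e: 3*d ≤ pos - 7
Before r := e: 3*d ≤ pos - 7
Before skip: 3*d ≤ pos - 7
Before pos := d - 3: 2*d ≤ -10
Before pos := pos + 8: 2*d ≤ -10
Before assert d + 3*d + 7 ≤ -9: 4*d ≤ -16 ∧ 2*d ≤ -10
Answer: WP = 4*d ≤ -16 ∧ 2*d ≤ -10


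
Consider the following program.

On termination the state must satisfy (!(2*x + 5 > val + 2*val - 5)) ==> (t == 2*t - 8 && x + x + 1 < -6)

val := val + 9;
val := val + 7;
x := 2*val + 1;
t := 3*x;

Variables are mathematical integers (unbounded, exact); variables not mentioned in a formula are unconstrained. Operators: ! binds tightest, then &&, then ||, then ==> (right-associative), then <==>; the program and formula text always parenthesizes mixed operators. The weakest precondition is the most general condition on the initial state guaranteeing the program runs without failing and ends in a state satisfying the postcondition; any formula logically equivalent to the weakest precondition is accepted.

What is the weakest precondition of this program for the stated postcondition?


Working backward. After the program, the postcondition (!(2*x + 5 > val + 2*val - 5)) ==> (t == 2*t - 8 && x + x + 1 < -6) must hold; in canonical form it is (!(2*x > 3*val - 10)) ==> (t == 8 && 2*x < -7).
Before t := 3*x: (!(2*x > 3*val - 10)) ==> (3*x == 8 && 2*x < -7)
Before x := 2*val + 1: (!(val > -12)) ==> (6*val == 5 && 4*val < -9)
Before val := val + 7: (!(val > -19)) ==> (6*val == -37 && 4*val < -37)
Before val := val + 9: (!(val > -28)) ==> (6*val == -91 && 4*val < -73)
Answer: WP = (!(val > -28)) ==> (6*val == -91 && 4*val < -73)


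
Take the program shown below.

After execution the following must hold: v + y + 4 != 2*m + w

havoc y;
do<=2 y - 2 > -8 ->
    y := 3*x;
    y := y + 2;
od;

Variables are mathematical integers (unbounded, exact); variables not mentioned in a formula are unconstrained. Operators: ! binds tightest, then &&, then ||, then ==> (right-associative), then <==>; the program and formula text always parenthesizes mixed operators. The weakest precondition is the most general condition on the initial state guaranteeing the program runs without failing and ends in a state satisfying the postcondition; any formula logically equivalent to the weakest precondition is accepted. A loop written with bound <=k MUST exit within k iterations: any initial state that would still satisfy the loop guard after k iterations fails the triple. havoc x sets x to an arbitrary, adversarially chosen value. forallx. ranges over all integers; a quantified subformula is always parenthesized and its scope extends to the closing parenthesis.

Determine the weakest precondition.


Working backward. After the program, the postcondition v + y + 4 != 2*m + w must hold; in canonical form it is v + y != 2*m + w - 4.
Before the loop (bound <=2), unroll the exhaustion recursion (WP_0 = exit-now case; WP_j = one more guarded iteration, up to j = 2):
  WP_0: (!(y > -6)) && v + y != 2*m + w - 4
  WP_1: (y > -6 ==> ((!(3*x > -8)) && v + 3*x != 2*m + w - 6)) && ((!(y > -6)) ==> v + y != 2*m + w - 4)
  WP_2: (y > -6 ==> ((3*x > -8 ==> ((!(3*x > -8)) && v + 3*x != 2*m + w - 6)) && ((!(3*x > -8)) ==> v + 3*x != 2*m + w - 6))) && ((!(y > -6)) ==> v + y != 2*m + w - 4)
So before the loop: (y > -6 ==> ((3*x > -8 ==> ((!(3*x > -8)) && v + 3*x != 2*m + w - 6)) && ((!(3*x > -8)) ==> v + 3*x != 2*m + w - 6))) && ((!(y > -6)) ==> v + y != 2*m + w - 4)
Before havoc y: forall y_1. ((y_1 > -6 ==> ((3*x > -8 ==> ((!(3*x > -8)) && v + 3*x != 2*m + w - 6)) && ((!(3*x > -8)) ==> v + 3*x != 2*m + w - 6))) && ((!(y_1 > -6)) ==> v + y_1 != 2*m + w - 4))
Answer: WP = forall y_1. ((y_1 > -6 ==> ((3*x > -8 ==> ((!(3*x > -8)) && v + 3*x != 2*m + w - 6)) && ((!(3*x > -8)) ==> v + 3*x != 2*m + w - 6))) && ((!(y_1 > -6)) ==> v + y_1 != 2*m + w - 4))


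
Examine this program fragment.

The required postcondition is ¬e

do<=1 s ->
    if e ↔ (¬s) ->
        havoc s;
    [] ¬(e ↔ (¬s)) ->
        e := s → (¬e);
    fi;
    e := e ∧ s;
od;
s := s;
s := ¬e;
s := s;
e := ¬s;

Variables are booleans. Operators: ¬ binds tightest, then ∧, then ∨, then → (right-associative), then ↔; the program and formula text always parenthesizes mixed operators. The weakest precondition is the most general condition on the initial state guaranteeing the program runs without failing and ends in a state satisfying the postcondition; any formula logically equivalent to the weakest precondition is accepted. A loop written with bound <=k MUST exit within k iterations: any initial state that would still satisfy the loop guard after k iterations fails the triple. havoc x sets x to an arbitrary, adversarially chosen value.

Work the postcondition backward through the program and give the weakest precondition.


Working backward. After the program, ¬e must hold.
Before e := ¬s: s
Before s := s: s
Before s := ¬e: ¬e
Before s := s: ¬e
Before the loop (bound <=1), unroll the exhaustion recursion (WP_0 = exit-now case; WP_j = one more guarded iteration, up to j = 1):
  WP_0: (¬s) ∧ (¬e)
  WP_1: (s → ((¬(e ↔ (¬s))) ∧ ((¬(e ↔ (¬s))) → ((¬s) ∧ (¬((s → (¬e)) ∧ s)))))) ∧ ((¬s) → (¬e))
So before the loop: (s → ((¬(e ↔ (¬s))) ∧ ((¬(e ↔ (¬s))) → ((¬s) ∧ (¬((s → (¬e)) ∧ s)))))) ∧ ((¬s) → (¬e))
Answer: WP = (s → ((¬(e ↔ (¬s))) ∧ ((¬(e ↔ (¬s))) → ((¬s) ∧ (¬((s → (¬e)) ∧ s)))))) ∧ ((¬s) → (¬e))


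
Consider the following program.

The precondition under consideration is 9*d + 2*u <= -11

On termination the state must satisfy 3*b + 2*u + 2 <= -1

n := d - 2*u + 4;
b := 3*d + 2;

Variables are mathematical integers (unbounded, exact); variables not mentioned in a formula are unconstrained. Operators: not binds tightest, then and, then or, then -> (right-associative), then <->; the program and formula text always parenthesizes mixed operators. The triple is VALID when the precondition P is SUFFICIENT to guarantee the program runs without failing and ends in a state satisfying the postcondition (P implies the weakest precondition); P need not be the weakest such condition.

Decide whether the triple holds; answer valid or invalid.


Working backward. After the program, the postcondition 3*b + 2*u + 2 <= -1 must hold; in canonical form it is 3*b + 2*u <= -3.
Before b := 3*d + 2: 9*d + 2*u <= -9
Before n := d - 2*u + 4: 9*d + 2*u <= -9
The weakest precondition is 9*d + 2*u <= -9.
Check whether 9*d + 2*u <= -11 implies it.
Every state satisfying the precondition satisfies the weakest precondition: the implication holds.
Answer: valid


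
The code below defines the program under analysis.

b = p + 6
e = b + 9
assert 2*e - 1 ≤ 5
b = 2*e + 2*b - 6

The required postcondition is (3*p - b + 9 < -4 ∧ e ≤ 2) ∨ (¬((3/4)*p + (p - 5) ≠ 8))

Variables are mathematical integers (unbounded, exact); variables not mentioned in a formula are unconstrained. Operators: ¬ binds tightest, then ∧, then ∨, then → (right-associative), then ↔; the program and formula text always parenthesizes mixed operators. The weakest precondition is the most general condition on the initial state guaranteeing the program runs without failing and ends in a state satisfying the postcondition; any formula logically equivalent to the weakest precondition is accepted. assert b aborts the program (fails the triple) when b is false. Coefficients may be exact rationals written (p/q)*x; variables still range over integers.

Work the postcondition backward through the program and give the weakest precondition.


Working backward. After the program, the postcondition (3*p - b + 9 < -4 ∧ e ≤ 2) ∨ (¬((3/4)*p + (p - 5) ≠ 8)) must hold; in canonical form it is (3*p < b - 13 ∧ e ≤ 2) ∨ (¬((7/4)*p ≠ 13)).
Before b := 2*e + 2*b - 6: (3*p < 2*b + 2*e - 19 ∧ e ≤ 2) ∨ (¬((7/4)*p ≠ 13))
Before assert 2*e - 1 ≤ 5: 2*e ≤ 6 ∧ ((3*p < 2*b + 2*e - 19 ∧ e ≤ 2) ∨ (¬((7/4)*p ≠ 13)))
Before e := b + 9: 2*b ≤ -12 ∧ ((3*p < 4*b - 1 ∧ b ≤ -7) ∨ (¬((7/4)*p ≠ 13)))
Before b := p + 6: 2*p ≤ -24 ∧ ((p > -23 ∧ p ≤ -13) ∨ (¬((7/4)*p ≠ 13)))
Answer: WP = 2*p ≤ -24 ∧ ((p > -23 ∧ p ≤ -13) ∨ (¬((7/4)*p ≠ 13)))


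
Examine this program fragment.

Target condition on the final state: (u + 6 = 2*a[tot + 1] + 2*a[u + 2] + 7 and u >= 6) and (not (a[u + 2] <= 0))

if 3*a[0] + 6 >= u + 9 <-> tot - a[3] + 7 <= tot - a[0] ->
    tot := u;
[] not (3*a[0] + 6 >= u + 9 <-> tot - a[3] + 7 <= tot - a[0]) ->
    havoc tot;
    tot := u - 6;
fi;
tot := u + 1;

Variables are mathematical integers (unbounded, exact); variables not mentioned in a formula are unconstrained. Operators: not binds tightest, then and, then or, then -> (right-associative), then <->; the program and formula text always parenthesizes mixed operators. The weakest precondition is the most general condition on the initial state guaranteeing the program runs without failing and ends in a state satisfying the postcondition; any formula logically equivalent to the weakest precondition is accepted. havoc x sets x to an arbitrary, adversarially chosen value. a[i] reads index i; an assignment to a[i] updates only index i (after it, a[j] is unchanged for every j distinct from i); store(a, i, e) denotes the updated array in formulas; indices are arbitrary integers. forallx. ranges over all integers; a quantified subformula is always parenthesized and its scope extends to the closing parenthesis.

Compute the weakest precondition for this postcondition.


Working backward. After the program, the postcondition (u + 6 = 2*a[tot + 1] + 2*a[u + 2] + 7 and u >= 6) and (not (a[u + 2] <= 0)) must hold; in canonical form it is u = 2*a[tot + 1] + 2*a[u + 2] + 1 and u >= 6 and (not (a[u + 2] <= 0)).
Before tot := u + 1: u = 4*a[u + 2] + 1 and u >= 6 and (not (a[u + 2] <= 0))
Then branch requires u = 4*a[u + 2] + 1 and u >= 6 and (not (a[u + 2] <= 0)); else branch requires u = 4*a[u + 2] + 1 and u >= 6 and (not (a[u + 2] <= 0)).
Before the if: ((3*a[0] >= u + 3 <-> a[0] <= a[3] - 7) -> (u = 4*a[u + 2] + 1 and u >= 6 and (not (a[u + 2] <= 0)))) and ((not (3*a[0] >= u + 3 <-> a[0] <= a[3] - 7)) -> (u = 4*a[u + 2] + 1 and u >= 6 and (not (a[u + 2] <= 0))))
Answer: WP = ((3*a[0] >= u + 3 <-> a[0] <= a[3] - 7) -> (u = 4*a[u + 2] + 1 and u >= 6 and (not (a[u + 2] <= 0)))) and ((not (3*a[0] >= u + 3 <-> a[0] <= a[3] - 7)) -> (u = 4*a[u + 2] + 1 and u >= 6 and (not (a[u + 2] <= 0))))


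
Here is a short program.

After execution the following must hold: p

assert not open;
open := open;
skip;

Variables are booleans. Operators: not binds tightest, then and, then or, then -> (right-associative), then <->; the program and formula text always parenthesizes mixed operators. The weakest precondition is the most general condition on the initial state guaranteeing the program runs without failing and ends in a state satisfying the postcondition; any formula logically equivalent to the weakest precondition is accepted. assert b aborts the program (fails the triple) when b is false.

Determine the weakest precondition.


Working backward. After the program, p must hold.
Before skip: p
Before open := open: p
Before assert not open: (not open) and p
Answer: WP = (not open) and p


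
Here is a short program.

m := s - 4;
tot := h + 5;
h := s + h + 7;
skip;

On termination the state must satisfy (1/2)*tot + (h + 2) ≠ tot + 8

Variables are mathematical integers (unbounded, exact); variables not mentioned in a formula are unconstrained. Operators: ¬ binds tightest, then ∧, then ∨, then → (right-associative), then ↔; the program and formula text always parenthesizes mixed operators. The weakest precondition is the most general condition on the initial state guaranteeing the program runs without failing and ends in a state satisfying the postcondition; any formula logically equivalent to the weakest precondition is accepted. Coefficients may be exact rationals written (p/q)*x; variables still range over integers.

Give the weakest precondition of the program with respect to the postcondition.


Working backward. After the program, the postcondition (1/2)*tot + (h + 2) ≠ tot + 8 must hold; in canonical form it is h ≠ (1/2)*tot + 6.
Before skip: h ≠ (1/2)*tot + 6
Before h := s + h + 7: h + s ≠ (1/2)*tot - 1
Before tot := h + 5: (1/2)*h + s ≠ 3/2
Before m := s - 4: (1/2)*h + s ≠ 3/2
Answer: WP = (1/2)*h + s ≠ 3/2
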